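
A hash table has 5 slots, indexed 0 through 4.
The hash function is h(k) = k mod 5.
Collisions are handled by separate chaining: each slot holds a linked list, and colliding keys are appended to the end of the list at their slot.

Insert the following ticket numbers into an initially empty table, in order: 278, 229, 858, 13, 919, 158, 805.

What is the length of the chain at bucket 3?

278 -> bucket 3
229 -> bucket 4
858 -> bucket 3 (collision)
13 -> bucket 3 (collision)
919 -> bucket 4 (collision)
158 -> bucket 3 (collision)
805 -> bucket 0
Final buckets:
0: 805
1: _
2: _
3: 278 -> 858 -> 13 -> 158
4: 229 -> 919

4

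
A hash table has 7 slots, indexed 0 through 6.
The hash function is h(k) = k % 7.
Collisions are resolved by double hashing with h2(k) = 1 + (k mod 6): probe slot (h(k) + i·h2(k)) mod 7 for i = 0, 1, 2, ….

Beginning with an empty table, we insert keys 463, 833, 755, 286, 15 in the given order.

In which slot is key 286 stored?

4

463 hashes to 1; slot 1 is free => place at 1.
833 hashes to 0; slot 0 is free => place at 0.
755 hashes to 6; slot 6 is free => place at 6.
286 hashes to 6, h2=5; 6 taken => place at 4.
15 hashes to 1, h2=4; 1 taken => place at 5.
Table: [833, 463, ∅, ∅, 286, 15, 755]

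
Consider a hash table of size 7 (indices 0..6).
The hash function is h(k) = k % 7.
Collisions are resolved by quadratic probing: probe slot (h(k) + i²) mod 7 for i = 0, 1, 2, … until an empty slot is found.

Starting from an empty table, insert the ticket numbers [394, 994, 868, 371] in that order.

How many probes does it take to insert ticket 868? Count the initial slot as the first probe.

394: h=2 → slot 2
994: h=0 → slot 0
868: h=0, probe 0,1 → slot 1
371: h=0, probe 0,1,4 → slot 4
Table: [994, 868, 394, -, 371, -, -]

2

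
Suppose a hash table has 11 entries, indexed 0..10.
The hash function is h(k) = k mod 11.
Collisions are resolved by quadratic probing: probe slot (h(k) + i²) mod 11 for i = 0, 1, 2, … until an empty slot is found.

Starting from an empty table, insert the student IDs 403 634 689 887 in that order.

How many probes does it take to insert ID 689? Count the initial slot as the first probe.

3

403 hashes to 7; slot 7 is free -> place at 7.
634 hashes to 7; 7 taken -> place at 8.
689 hashes to 7; 7,8 taken -> place at 0.
887 hashes to 7; 7,8,0 taken -> place at 5.
Table: [689, —, —, —, —, 887, —, 403, 634, —, —]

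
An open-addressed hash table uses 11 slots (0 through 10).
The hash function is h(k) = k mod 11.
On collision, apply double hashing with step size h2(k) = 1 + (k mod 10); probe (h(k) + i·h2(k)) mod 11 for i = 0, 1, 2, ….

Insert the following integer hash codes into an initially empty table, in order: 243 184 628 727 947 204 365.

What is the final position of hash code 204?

0

Insert 243: h=1, slot 1 empty → index 1.
Insert 184: h=8, slot 8 empty → index 8.
Insert 628: h=1, h2=9, slot 1 occupied → index 10.
Insert 727: h=1, h2=8, slot 1 occupied → index 9.
Insert 947: h=1, h2=8, slots 1,9 occupied → index 6.
Insert 204: h=6, h2=5, slot 6 occupied → index 0.
Insert 365: h=2, slot 2 empty → index 2.
Table: [204, 243, 365, _, _, _, 947, _, 184, 727, 628]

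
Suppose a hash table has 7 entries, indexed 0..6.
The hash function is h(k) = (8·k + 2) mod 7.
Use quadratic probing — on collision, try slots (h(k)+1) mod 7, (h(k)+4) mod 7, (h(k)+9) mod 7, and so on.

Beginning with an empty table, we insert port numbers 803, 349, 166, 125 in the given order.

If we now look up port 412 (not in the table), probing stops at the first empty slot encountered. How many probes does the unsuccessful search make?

3

803: h=0 => slot 0
349: h=1 => slot 1
166: h=0, probe 0,1,4 => slot 4
125: h=1, probe 1,2 => slot 2
Table: [803, 349, 125, ., 166, ., .]
Lookup 412: h=1, probe 1,2,5 → slot 5 empty, not found.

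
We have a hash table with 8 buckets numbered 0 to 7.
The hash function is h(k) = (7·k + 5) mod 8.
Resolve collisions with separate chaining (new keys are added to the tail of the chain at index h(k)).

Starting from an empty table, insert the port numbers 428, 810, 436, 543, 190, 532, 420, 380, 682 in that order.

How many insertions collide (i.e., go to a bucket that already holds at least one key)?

428 -> bucket 1
810 -> bucket 3
436 -> bucket 1 (collision)
543 -> bucket 6
190 -> bucket 7
532 -> bucket 1 (collision)
420 -> bucket 1 (collision)
380 -> bucket 1 (collision)
682 -> bucket 3 (collision)
Final buckets:
0: _
1: 428 -> 436 -> 532 -> 420 -> 380
2: _
3: 810 -> 682
4: _
5: _
6: 543
7: 190

5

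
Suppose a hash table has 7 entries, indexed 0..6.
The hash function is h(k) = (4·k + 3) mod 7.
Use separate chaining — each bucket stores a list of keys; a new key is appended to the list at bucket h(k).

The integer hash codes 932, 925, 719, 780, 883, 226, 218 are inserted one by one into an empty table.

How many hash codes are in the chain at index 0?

4

932 -> bucket 0
925 -> bucket 0 (collision)
719 -> bucket 2
780 -> bucket 1
883 -> bucket 0 (collision)
226 -> bucket 4
218 -> bucket 0 (collision)
Final buckets:
0: 932 -> 925 -> 883 -> 218
1: 780
2: 719
3: ∅
4: 226
5: ∅
6: ∅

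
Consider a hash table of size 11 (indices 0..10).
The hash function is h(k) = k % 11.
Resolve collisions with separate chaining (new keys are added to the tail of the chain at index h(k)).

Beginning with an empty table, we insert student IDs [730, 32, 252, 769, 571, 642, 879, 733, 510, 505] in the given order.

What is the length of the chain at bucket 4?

3

Insert 730: h=4, bucket 4 empty -> new chain.
Insert 32: h=10, bucket 10 empty -> new chain.
Insert 252: h=10, bucket 10 nonempty -> append to chain.
Insert 769: h=10, bucket 10 nonempty -> append to chain.
Insert 571: h=10, bucket 10 nonempty -> append to chain.
Insert 642: h=4, bucket 4 nonempty -> append to chain.
Insert 879: h=10, bucket 10 nonempty -> append to chain.
Insert 733: h=7, bucket 7 empty -> new chain.
Insert 510: h=4, bucket 4 nonempty -> append to chain.
Insert 505: h=10, bucket 10 nonempty -> append to chain.
Final buckets:
0: —
1: —
2: —
3: —
4: 730 -> 642 -> 510
5: —
6: —
7: 733
8: —
9: —
10: 32 -> 252 -> 769 -> 571 -> 879 -> 505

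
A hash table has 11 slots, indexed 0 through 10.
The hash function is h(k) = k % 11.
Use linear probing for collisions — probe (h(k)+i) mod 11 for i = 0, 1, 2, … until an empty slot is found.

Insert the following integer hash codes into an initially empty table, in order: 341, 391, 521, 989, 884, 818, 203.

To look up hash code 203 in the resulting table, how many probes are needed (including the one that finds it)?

4

Insert 341: h=0, slot 0 empty => index 0.
Insert 391: h=6, slot 6 empty => index 6.
Insert 521: h=4, slot 4 empty => index 4.
Insert 989: h=10, slot 10 empty => index 10.
Insert 884: h=4, slot 4 occupied => index 5.
Insert 818: h=4, slots 4,5,6 occupied => index 7.
Insert 203: h=5, slots 5,6,7 occupied => index 8.
Table: [341, ., ., ., 521, 884, 391, 818, 203, ., 989]
Lookup 203: h=5, probe 5,6,7,8 → found at 8.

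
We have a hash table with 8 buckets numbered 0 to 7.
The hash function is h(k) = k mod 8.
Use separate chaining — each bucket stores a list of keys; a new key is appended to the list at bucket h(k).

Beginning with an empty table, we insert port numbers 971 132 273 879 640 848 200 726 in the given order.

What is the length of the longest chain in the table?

Insert 971: h=3, bucket 3 empty → new chain.
Insert 132: h=4, bucket 4 empty → new chain.
Insert 273: h=1, bucket 1 empty → new chain.
Insert 879: h=7, bucket 7 empty → new chain.
Insert 640: h=0, bucket 0 empty → new chain.
Insert 848: h=0, bucket 0 nonempty → append to chain.
Insert 200: h=0, bucket 0 nonempty → append to chain.
Insert 726: h=6, bucket 6 empty → new chain.
Final buckets:
0: 640 -> 848 -> 200
1: 273
2: _
3: 971
4: 132
5: _
6: 726
7: 879

3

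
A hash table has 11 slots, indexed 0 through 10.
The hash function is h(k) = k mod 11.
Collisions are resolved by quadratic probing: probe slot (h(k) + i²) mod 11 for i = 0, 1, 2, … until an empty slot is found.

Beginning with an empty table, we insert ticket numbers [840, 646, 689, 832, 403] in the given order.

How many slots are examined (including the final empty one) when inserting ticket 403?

840 hashes to 4; slot 4 is free => place at 4.
646 hashes to 8; slot 8 is free => place at 8.
689 hashes to 7; slot 7 is free => place at 7.
832 hashes to 7; 7,8 taken => place at 0.
403 hashes to 7; 7,8,0 taken => place at 5.
Table: [832, ∅, ∅, ∅, 840, 403, ∅, 689, 646, ∅, ∅]

4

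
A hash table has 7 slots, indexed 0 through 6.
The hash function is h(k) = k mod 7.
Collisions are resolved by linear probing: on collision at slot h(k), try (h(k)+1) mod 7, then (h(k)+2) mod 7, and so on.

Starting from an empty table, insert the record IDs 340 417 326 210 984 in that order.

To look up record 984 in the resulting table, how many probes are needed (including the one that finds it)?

Insert 340: h=4, slot 4 empty => index 4.
Insert 417: h=4, slot 4 occupied => index 5.
Insert 326: h=4, slots 4,5 occupied => index 6.
Insert 210: h=0, slot 0 empty => index 0.
Insert 984: h=4, slots 4,5,6,0 occupied => index 1.
Table: [210, 984, -, -, 340, 417, 326]
Lookup 984: h=4, probe 4,5,6,0,1 → found at 1.

5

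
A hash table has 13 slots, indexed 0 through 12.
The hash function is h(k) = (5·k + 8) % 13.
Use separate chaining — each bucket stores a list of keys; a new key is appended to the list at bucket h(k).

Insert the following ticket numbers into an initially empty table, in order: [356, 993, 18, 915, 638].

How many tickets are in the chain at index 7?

4

356 -> bucket 7
993 -> bucket 7 (collision)
18 -> bucket 7 (collision)
915 -> bucket 7 (collision)
638 -> bucket 0
Final buckets:
0: 638
1: _
2: _
3: _
4: _
5: _
6: _
7: 356 -> 993 -> 18 -> 915
8: _
9: _
10: _
11: _
12: _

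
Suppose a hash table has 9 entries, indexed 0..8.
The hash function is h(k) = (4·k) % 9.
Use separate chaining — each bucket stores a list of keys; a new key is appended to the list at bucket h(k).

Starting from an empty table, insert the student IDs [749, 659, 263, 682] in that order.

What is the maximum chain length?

3

749 -> bucket 8
659 -> bucket 8 (collision)
263 -> bucket 8 (collision)
682 -> bucket 1
Final buckets:
0: _
1: 682
2: _
3: _
4: _
5: _
6: _
7: _
8: 749 -> 659 -> 263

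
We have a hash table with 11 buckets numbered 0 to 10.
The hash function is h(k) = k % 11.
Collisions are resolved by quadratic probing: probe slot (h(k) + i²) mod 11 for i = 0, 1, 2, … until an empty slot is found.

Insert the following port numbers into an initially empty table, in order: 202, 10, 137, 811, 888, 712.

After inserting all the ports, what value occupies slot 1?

202 hashes to 4; slot 4 is free → place at 4.
10 hashes to 10; slot 10 is free → place at 10.
137 hashes to 5; slot 5 is free → place at 5.
811 hashes to 8; slot 8 is free → place at 8.
888 hashes to 8; 8 taken → place at 9.
712 hashes to 8; 8,9 taken → place at 1.
Table: [∅, 712, ∅, ∅, 202, 137, ∅, ∅, 811, 888, 10]

712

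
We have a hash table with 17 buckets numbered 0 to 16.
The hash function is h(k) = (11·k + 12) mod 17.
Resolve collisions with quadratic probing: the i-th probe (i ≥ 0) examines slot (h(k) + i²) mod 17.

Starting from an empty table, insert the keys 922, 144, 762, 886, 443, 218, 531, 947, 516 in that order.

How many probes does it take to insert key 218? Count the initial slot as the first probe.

2

922: h=5 => slot 5
144: h=15 => slot 15
762: h=13 => slot 13
886: h=0 => slot 0
443: h=6 => slot 6
218: h=13, probe 13,14 => slot 14
531: h=5, probe 5,6,9 => slot 9
947: h=8 => slot 8
516: h=10 => slot 10
Table: [886, —, —, —, —, 922, 443, —, 947, 531, 516, —, —, 762, 218, 144, —]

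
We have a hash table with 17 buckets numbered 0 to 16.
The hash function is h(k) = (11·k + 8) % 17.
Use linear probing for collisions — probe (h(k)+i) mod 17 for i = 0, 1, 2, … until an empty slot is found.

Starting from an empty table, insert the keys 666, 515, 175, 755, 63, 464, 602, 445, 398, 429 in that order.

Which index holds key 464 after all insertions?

14

666: h=7 => slot 7
515: h=12 => slot 12
175: h=12, probe 12,13 => slot 13
755: h=0 => slot 0
63: h=4 => slot 4
464: h=12, probe 12,13,14 => slot 14
602: h=0, probe 0,1 => slot 1
445: h=7, probe 7,8 => slot 8
398: h=0, probe 0,1,2 => slot 2
429: h=1, probe 1,2,3 => slot 3
Table: [755, 602, 398, 429, 63, _, _, 666, 445, _, _, _, 515, 175, 464, _, _]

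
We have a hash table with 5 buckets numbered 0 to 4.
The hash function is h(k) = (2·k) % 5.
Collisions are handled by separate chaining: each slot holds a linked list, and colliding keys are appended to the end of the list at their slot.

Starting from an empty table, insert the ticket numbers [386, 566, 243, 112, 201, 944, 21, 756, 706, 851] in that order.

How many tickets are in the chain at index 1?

1

386 -> bucket 2
566 -> bucket 2 (collision)
243 -> bucket 1
112 -> bucket 4
201 -> bucket 2 (collision)
944 -> bucket 3
21 -> bucket 2 (collision)
756 -> bucket 2 (collision)
706 -> bucket 2 (collision)
851 -> bucket 2 (collision)
Final buckets:
0: -
1: 243
2: 386 -> 566 -> 201 -> 21 -> 756 -> 706 -> 851
3: 944
4: 112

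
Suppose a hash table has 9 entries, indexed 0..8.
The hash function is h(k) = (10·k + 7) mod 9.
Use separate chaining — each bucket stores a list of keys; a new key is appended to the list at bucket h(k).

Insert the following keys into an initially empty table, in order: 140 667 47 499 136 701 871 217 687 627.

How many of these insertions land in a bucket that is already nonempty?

140 -> bucket 3
667 -> bucket 8
47 -> bucket 0
499 -> bucket 2
136 -> bucket 8 (collision)
701 -> bucket 6
871 -> bucket 5
217 -> bucket 8 (collision)
687 -> bucket 1
627 -> bucket 4
Final buckets:
0: 47
1: 687
2: 499
3: 140
4: 627
5: 871
6: 701
7: .
8: 667 -> 136 -> 217

2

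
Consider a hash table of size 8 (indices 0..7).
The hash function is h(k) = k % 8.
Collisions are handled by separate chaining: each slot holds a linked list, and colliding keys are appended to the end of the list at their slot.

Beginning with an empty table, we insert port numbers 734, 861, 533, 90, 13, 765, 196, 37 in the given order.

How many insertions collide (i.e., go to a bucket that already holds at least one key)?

Insert 734: h=6, bucket 6 empty -> new chain.
Insert 861: h=5, bucket 5 empty -> new chain.
Insert 533: h=5, bucket 5 nonempty -> append to chain.
Insert 90: h=2, bucket 2 empty -> new chain.
Insert 13: h=5, bucket 5 nonempty -> append to chain.
Insert 765: h=5, bucket 5 nonempty -> append to chain.
Insert 196: h=4, bucket 4 empty -> new chain.
Insert 37: h=5, bucket 5 nonempty -> append to chain.
Final buckets:
0: ∅
1: ∅
2: 90
3: ∅
4: 196
5: 861 -> 533 -> 13 -> 765 -> 37
6: 734
7: ∅

4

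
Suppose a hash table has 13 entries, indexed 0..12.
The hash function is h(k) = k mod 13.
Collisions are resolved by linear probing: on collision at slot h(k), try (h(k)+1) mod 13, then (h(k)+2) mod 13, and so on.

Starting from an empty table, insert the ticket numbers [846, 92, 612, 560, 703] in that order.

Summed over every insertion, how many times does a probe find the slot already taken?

10

846 hashes to 1; slot 1 is free => place at 1.
92 hashes to 1; 1 taken => place at 2.
612 hashes to 1; 1,2 taken => place at 3.
560 hashes to 1; 1,2,3 taken => place at 4.
703 hashes to 1; 1,2,3,4 taken => place at 5.
Table: [_, 846, 92, 612, 560, 703, _, _, _, _, _, _, _]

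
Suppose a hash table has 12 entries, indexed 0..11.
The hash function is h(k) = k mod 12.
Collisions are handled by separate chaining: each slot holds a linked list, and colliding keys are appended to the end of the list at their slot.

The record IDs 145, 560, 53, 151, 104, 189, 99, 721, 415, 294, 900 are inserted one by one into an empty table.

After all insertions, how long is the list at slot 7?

Insert 145: h=1, bucket 1 empty -> new chain.
Insert 560: h=8, bucket 8 empty -> new chain.
Insert 53: h=5, bucket 5 empty -> new chain.
Insert 151: h=7, bucket 7 empty -> new chain.
Insert 104: h=8, bucket 8 nonempty -> append to chain.
Insert 189: h=9, bucket 9 empty -> new chain.
Insert 99: h=3, bucket 3 empty -> new chain.
Insert 721: h=1, bucket 1 nonempty -> append to chain.
Insert 415: h=7, bucket 7 nonempty -> append to chain.
Insert 294: h=6, bucket 6 empty -> new chain.
Insert 900: h=0, bucket 0 empty -> new chain.
Final buckets:
0: 900
1: 145 -> 721
2: ∅
3: 99
4: ∅
5: 53
6: 294
7: 151 -> 415
8: 560 -> 104
9: 189
10: ∅
11: ∅

2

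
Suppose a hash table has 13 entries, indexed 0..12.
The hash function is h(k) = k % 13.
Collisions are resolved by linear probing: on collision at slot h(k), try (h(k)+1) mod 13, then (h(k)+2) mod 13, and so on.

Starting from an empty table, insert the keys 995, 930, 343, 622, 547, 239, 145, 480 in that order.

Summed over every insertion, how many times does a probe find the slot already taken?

2

Insert 995: h=7, slot 7 empty → index 7.
Insert 930: h=7, slot 7 occupied → index 8.
Insert 343: h=5, slot 5 empty → index 5.
Insert 622: h=11, slot 11 empty → index 11.
Insert 547: h=1, slot 1 empty → index 1.
Insert 239: h=5, slot 5 occupied → index 6.
Insert 145: h=2, slot 2 empty → index 2.
Insert 480: h=12, slot 12 empty → index 12.
Table: [., 547, 145, ., ., 343, 239, 995, 930, ., ., 622, 480]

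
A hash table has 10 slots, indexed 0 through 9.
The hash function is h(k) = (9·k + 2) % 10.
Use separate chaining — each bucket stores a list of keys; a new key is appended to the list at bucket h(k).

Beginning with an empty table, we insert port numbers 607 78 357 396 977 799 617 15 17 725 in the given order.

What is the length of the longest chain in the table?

607 -> bucket 5
78 -> bucket 4
357 -> bucket 5 (collision)
396 -> bucket 6
977 -> bucket 5 (collision)
799 -> bucket 3
617 -> bucket 5 (collision)
15 -> bucket 7
17 -> bucket 5 (collision)
725 -> bucket 7 (collision)
Final buckets:
0: —
1: —
2: —
3: 799
4: 78
5: 607 -> 357 -> 977 -> 617 -> 17
6: 396
7: 15 -> 725
8: —
9: —

5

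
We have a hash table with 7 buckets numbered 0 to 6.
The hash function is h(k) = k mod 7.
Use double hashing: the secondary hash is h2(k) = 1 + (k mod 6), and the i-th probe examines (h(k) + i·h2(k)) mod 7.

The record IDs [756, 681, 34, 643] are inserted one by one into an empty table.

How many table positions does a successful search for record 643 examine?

2

Insert 756: h=0, slot 0 empty → index 0.
Insert 681: h=2, slot 2 empty → index 2.
Insert 34: h=6, slot 6 empty → index 6.
Insert 643: h=6, h2=2, slot 6 occupied → index 1.
Table: [756, 643, 681, ., ., ., 34]
Lookup 643: h=6, h2=2, probe 6,1 → found at 1.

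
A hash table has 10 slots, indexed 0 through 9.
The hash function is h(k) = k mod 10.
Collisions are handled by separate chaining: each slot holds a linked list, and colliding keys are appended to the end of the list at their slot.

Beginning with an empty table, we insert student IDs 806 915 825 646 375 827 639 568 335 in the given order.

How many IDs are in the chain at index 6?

Insert 806: h=6, bucket 6 empty -> new chain.
Insert 915: h=5, bucket 5 empty -> new chain.
Insert 825: h=5, bucket 5 nonempty -> append to chain.
Insert 646: h=6, bucket 6 nonempty -> append to chain.
Insert 375: h=5, bucket 5 nonempty -> append to chain.
Insert 827: h=7, bucket 7 empty -> new chain.
Insert 639: h=9, bucket 9 empty -> new chain.
Insert 568: h=8, bucket 8 empty -> new chain.
Insert 335: h=5, bucket 5 nonempty -> append to chain.
Final buckets:
0: _
1: _
2: _
3: _
4: _
5: 915 -> 825 -> 375 -> 335
6: 806 -> 646
7: 827
8: 568
9: 639

2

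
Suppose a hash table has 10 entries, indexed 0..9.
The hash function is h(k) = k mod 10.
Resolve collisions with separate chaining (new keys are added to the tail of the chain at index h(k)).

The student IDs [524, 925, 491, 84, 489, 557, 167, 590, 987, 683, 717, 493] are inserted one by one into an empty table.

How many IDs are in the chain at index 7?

524 -> bucket 4
925 -> bucket 5
491 -> bucket 1
84 -> bucket 4 (collision)
489 -> bucket 9
557 -> bucket 7
167 -> bucket 7 (collision)
590 -> bucket 0
987 -> bucket 7 (collision)
683 -> bucket 3
717 -> bucket 7 (collision)
493 -> bucket 3 (collision)
Final buckets:
0: 590
1: 491
2: .
3: 683 -> 493
4: 524 -> 84
5: 925
6: .
7: 557 -> 167 -> 987 -> 717
8: .
9: 489

4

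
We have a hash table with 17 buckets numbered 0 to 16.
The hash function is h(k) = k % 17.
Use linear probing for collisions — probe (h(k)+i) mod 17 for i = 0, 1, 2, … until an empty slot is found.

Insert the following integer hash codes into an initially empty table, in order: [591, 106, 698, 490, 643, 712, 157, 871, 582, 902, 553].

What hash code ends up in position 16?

712

591: h=13 -> slot 13
106: h=4 -> slot 4
698: h=1 -> slot 1
490: h=14 -> slot 14
643: h=14, probe 14,15 -> slot 15
712: h=15, probe 15,16 -> slot 16
157: h=4, probe 4,5 -> slot 5
871: h=4, probe 4,5,6 -> slot 6
582: h=4, probe 4,5,6,7 -> slot 7
902: h=1, probe 1,2 -> slot 2
553: h=9 -> slot 9
Table: [∅, 698, 902, ∅, 106, 157, 871, 582, ∅, 553, ∅, ∅, ∅, 591, 490, 643, 712]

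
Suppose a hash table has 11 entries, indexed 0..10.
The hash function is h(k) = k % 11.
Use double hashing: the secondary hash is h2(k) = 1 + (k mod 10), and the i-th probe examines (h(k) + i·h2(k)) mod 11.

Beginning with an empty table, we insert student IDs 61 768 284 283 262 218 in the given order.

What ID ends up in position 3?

284

61 hashes to 6; slot 6 is free -> place at 6.
768 hashes to 9; slot 9 is free -> place at 9.
284 hashes to 9, h2=5; 9 taken -> place at 3.
283 hashes to 8; slot 8 is free -> place at 8.
262 hashes to 9, h2=3; 9 taken -> place at 1.
218 hashes to 9, h2=9; 9 taken -> place at 7.
Table: [., 262, ., 284, ., ., 61, 218, 283, 768, .]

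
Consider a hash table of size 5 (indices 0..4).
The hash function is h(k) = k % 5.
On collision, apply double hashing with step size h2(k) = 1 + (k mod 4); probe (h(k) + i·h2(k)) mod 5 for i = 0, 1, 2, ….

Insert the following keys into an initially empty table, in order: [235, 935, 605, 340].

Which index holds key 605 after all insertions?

2

235: h=0 => slot 0
935: h=0, h2=4, probe 0,4 => slot 4
605: h=0, h2=2, probe 0,2 => slot 2
340: h=0, h2=1, probe 0,1 => slot 1
Table: [235, 340, 605, ., 935]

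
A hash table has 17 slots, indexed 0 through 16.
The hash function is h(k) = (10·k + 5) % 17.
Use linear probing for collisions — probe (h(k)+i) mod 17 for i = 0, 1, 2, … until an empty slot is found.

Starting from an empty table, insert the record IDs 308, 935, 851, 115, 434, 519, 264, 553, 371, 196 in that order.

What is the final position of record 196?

308 hashes to 8; slot 8 is free => place at 8.
935 hashes to 5; slot 5 is free => place at 5.
851 hashes to 15; slot 15 is free => place at 15.
115 hashes to 16; slot 16 is free => place at 16.
434 hashes to 10; slot 10 is free => place at 10.
519 hashes to 10; 10 taken => place at 11.
264 hashes to 10; 10,11 taken => place at 12.
553 hashes to 10; 10,11,12 taken => place at 13.
371 hashes to 9; slot 9 is free => place at 9.
196 hashes to 10; 10,11,12,13 taken => place at 14.
Table: [—, —, —, —, —, 935, —, —, 308, 371, 434, 519, 264, 553, 196, 851, 115]

14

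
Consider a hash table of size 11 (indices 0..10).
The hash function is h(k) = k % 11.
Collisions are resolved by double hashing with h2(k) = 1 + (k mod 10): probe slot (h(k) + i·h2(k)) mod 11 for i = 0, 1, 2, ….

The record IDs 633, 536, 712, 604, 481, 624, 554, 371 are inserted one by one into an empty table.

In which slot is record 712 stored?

Insert 633: h=6, slot 6 empty -> index 6.
Insert 536: h=8, slot 8 empty -> index 8.
Insert 712: h=8, h2=3, slot 8 occupied -> index 0.
Insert 604: h=10, slot 10 empty -> index 10.
Insert 481: h=8, h2=2, slots 8,10 occupied -> index 1.
Insert 624: h=8, h2=5, slot 8 occupied -> index 2.
Insert 554: h=4, slot 4 empty -> index 4.
Insert 371: h=8, h2=2, slots 8,10,1 occupied -> index 3.
Table: [712, 481, 624, 371, 554, ., 633, ., 536, ., 604]

0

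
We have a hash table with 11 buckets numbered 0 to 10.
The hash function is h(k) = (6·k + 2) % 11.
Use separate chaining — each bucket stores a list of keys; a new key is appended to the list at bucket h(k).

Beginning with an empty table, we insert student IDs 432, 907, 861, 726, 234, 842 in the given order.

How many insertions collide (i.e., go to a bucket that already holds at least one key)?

Insert 432: h=9, bucket 9 empty -> new chain.
Insert 907: h=10, bucket 10 empty -> new chain.
Insert 861: h=9, bucket 9 nonempty -> append to chain.
Insert 726: h=2, bucket 2 empty -> new chain.
Insert 234: h=9, bucket 9 nonempty -> append to chain.
Insert 842: h=5, bucket 5 empty -> new chain.
Final buckets:
0: _
1: _
2: 726
3: _
4: _
5: 842
6: _
7: _
8: _
9: 432 -> 861 -> 234
10: 907

2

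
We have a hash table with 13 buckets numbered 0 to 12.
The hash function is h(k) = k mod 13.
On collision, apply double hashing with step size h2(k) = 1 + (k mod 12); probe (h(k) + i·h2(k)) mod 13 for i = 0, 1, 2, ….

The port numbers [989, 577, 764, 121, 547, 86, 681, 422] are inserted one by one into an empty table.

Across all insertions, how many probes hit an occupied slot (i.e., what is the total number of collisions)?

2

Insert 989: h=1, slot 1 empty => index 1.
Insert 577: h=5, slot 5 empty => index 5.
Insert 764: h=10, slot 10 empty => index 10.
Insert 121: h=4, slot 4 empty => index 4.
Insert 547: h=1, h2=8, slot 1 occupied => index 9.
Insert 86: h=8, slot 8 empty => index 8.
Insert 681: h=5, h2=10, slot 5 occupied => index 2.
Insert 422: h=6, slot 6 empty => index 6.
Table: [—, 989, 681, —, 121, 577, 422, —, 86, 547, 764, —, —]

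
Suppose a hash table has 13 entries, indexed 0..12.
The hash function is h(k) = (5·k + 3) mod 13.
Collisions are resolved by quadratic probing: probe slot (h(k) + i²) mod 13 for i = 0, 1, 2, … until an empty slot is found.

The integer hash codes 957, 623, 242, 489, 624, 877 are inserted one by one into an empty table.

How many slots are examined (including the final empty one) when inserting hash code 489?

Insert 957: h=4, slot 4 empty -> index 4.
Insert 623: h=11, slot 11 empty -> index 11.
Insert 242: h=4, slot 4 occupied -> index 5.
Insert 489: h=4, slots 4,5 occupied -> index 8.
Insert 624: h=3, slot 3 empty -> index 3.
Insert 877: h=7, slot 7 empty -> index 7.
Table: [—, —, —, 624, 957, 242, —, 877, 489, —, —, 623, —]

3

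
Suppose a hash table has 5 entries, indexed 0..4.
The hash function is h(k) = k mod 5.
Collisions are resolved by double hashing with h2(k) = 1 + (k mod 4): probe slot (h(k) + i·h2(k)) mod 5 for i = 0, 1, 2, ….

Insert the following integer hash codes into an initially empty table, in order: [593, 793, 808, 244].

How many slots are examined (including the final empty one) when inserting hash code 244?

593 hashes to 3; slot 3 is free => place at 3.
793 hashes to 3, h2=2; 3 taken => place at 0.
808 hashes to 3, h2=1; 3 taken => place at 4.
244 hashes to 4, h2=1; 4,0 taken => place at 1.
Table: [793, 244, _, 593, 808]

3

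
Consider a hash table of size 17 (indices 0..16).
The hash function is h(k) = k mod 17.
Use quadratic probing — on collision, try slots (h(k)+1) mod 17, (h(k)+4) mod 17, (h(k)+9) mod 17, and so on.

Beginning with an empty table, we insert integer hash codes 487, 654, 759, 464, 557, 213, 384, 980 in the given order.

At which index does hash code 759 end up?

487: h=11 -> slot 11
654: h=8 -> slot 8
759: h=11, probe 11,12 -> slot 12
464: h=5 -> slot 5
557: h=13 -> slot 13
213: h=9 -> slot 9
384: h=10 -> slot 10
980: h=11, probe 11,12,15 -> slot 15
Table: [-, -, -, -, -, 464, -, -, 654, 213, 384, 487, 759, 557, -, 980, -]

12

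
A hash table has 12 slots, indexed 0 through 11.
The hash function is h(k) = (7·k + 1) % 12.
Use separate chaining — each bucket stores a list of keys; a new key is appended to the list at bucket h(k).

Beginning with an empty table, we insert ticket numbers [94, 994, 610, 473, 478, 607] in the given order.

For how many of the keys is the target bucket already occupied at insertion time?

94 → bucket 11
994 → bucket 11 (collision)
610 → bucket 11 (collision)
473 → bucket 0
478 → bucket 11 (collision)
607 → bucket 2
Final buckets:
0: 473
1: -
2: 607
3: -
4: -
5: -
6: -
7: -
8: -
9: -
10: -
11: 94 -> 994 -> 610 -> 478

3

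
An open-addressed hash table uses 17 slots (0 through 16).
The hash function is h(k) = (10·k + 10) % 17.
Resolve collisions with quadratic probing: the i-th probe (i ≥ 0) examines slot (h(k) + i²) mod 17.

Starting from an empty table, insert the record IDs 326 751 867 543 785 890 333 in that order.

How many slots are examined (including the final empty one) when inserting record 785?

4

Insert 326: h=6, slot 6 empty -> index 6.
Insert 751: h=6, slot 6 occupied -> index 7.
Insert 867: h=10, slot 10 empty -> index 10.
Insert 543: h=0, slot 0 empty -> index 0.
Insert 785: h=6, slots 6,7,10 occupied -> index 15.
Insert 890: h=2, slot 2 empty -> index 2.
Insert 333: h=8, slot 8 empty -> index 8.
Table: [543, ., 890, ., ., ., 326, 751, 333, ., 867, ., ., ., ., 785, .]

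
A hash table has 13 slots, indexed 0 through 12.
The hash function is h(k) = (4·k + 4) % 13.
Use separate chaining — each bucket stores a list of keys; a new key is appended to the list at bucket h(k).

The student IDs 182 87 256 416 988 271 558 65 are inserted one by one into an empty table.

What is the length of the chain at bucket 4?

Insert 182: h=4, bucket 4 empty -> new chain.
Insert 87: h=1, bucket 1 empty -> new chain.
Insert 256: h=1, bucket 1 nonempty -> append to chain.
Insert 416: h=4, bucket 4 nonempty -> append to chain.
Insert 988: h=4, bucket 4 nonempty -> append to chain.
Insert 271: h=9, bucket 9 empty -> new chain.
Insert 558: h=0, bucket 0 empty -> new chain.
Insert 65: h=4, bucket 4 nonempty -> append to chain.
Final buckets:
0: 558
1: 87 -> 256
2: ∅
3: ∅
4: 182 -> 416 -> 988 -> 65
5: ∅
6: ∅
7: ∅
8: ∅
9: 271
10: ∅
11: ∅
12: ∅

4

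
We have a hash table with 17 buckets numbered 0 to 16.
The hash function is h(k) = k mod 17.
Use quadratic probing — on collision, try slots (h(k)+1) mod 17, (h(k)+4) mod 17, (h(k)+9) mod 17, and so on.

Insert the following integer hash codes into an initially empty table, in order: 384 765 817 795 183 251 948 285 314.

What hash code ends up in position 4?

384: h=10 → slot 10
765: h=0 → slot 0
817: h=1 → slot 1
795: h=13 → slot 13
183: h=13, probe 13,14 → slot 14
251: h=13, probe 13,14,0,5 → slot 5
948: h=13, probe 13,14,0,5,12 → slot 12
285: h=13, probe 13,14,0,5,12,4 → slot 4
314: h=8 → slot 8
Table: [765, 817, ∅, ∅, 285, 251, ∅, ∅, 314, ∅, 384, ∅, 948, 795, 183, ∅, ∅]

285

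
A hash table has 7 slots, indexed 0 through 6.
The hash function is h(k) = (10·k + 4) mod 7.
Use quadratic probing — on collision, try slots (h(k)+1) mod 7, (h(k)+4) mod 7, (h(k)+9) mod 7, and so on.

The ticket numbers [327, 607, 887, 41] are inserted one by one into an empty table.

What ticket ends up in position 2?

887

327: h=5 → slot 5
607: h=5, probe 5,6 → slot 6
887: h=5, probe 5,6,2 → slot 2
41: h=1 → slot 1
Table: [-, 41, 887, -, -, 327, 607]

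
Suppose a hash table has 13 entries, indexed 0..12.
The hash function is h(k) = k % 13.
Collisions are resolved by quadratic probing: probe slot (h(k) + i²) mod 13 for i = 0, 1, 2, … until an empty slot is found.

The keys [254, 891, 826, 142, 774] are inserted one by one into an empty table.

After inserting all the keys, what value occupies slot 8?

891

Insert 254: h=7, slot 7 empty => index 7.
Insert 891: h=7, slot 7 occupied => index 8.
Insert 826: h=7, slots 7,8 occupied => index 11.
Insert 142: h=12, slot 12 empty => index 12.
Insert 774: h=7, slots 7,8,11 occupied => index 3.
Table: [-, -, -, 774, -, -, -, 254, 891, -, -, 826, 142]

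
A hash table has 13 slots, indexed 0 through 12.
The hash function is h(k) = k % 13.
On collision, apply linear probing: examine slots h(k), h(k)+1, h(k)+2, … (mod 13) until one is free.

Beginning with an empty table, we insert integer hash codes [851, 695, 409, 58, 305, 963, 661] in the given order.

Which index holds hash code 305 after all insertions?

10

Insert 851: h=6, slot 6 empty => index 6.
Insert 695: h=6, slot 6 occupied => index 7.
Insert 409: h=6, slots 6,7 occupied => index 8.
Insert 58: h=6, slots 6,7,8 occupied => index 9.
Insert 305: h=6, slots 6,7,8,9 occupied => index 10.
Insert 963: h=1, slot 1 empty => index 1.
Insert 661: h=11, slot 11 empty => index 11.
Table: [—, 963, —, —, —, —, 851, 695, 409, 58, 305, 661, —]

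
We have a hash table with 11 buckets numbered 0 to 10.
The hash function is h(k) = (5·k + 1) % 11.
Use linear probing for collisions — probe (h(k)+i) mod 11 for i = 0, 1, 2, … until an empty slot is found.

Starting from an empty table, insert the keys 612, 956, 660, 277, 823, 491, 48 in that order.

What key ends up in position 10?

612 hashes to 3; slot 3 is free => place at 3.
956 hashes to 7; slot 7 is free => place at 7.
660 hashes to 1; slot 1 is free => place at 1.
277 hashes to 0; slot 0 is free => place at 0.
823 hashes to 2; slot 2 is free => place at 2.
491 hashes to 3; 3 taken => place at 4.
48 hashes to 10; slot 10 is free => place at 10.
Table: [277, 660, 823, 612, 491, -, -, 956, -, -, 48]

48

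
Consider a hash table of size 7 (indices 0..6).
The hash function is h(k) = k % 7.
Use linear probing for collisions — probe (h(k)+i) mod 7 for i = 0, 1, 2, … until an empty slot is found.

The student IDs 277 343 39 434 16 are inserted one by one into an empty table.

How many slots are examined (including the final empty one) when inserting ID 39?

2

277: h=4 -> slot 4
343: h=0 -> slot 0
39: h=4, probe 4,5 -> slot 5
434: h=0, probe 0,1 -> slot 1
16: h=2 -> slot 2
Table: [343, 434, 16, ∅, 277, 39, ∅]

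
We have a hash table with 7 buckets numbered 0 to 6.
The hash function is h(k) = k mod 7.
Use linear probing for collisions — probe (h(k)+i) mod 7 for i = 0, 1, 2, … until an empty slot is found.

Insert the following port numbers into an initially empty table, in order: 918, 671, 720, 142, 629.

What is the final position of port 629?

3

918 hashes to 1; slot 1 is free → place at 1.
671 hashes to 6; slot 6 is free → place at 6.
720 hashes to 6; 6 taken → place at 0.
142 hashes to 2; slot 2 is free → place at 2.
629 hashes to 6; 6,0,1,2 taken → place at 3.
Table: [720, 918, 142, 629, ∅, ∅, 671]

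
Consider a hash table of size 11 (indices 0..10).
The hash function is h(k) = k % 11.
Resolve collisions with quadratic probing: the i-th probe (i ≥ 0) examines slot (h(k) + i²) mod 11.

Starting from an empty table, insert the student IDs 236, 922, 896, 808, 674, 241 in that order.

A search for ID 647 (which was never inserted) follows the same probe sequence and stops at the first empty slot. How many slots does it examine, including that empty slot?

236: h=5 => slot 5
922: h=9 => slot 9
896: h=5, probe 5,6 => slot 6
808: h=5, probe 5,6,9,3 => slot 3
674: h=3, probe 3,4 => slot 4
241: h=10 => slot 10
Table: [., ., ., 808, 674, 236, 896, ., ., 922, 241]
Lookup 647: h=9, probe 9,10,2 → slot 2 empty, not found.

3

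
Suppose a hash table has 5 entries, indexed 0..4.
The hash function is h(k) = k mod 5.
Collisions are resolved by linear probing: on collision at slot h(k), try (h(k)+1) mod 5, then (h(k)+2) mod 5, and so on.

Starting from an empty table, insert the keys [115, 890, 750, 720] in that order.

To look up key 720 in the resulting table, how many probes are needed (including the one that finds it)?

4

Insert 115: h=0, slot 0 empty => index 0.
Insert 890: h=0, slot 0 occupied => index 1.
Insert 750: h=0, slots 0,1 occupied => index 2.
Insert 720: h=0, slots 0,1,2 occupied => index 3.
Table: [115, 890, 750, 720, ∅]
Lookup 720: h=0, probe 0,1,2,3 → found at 3.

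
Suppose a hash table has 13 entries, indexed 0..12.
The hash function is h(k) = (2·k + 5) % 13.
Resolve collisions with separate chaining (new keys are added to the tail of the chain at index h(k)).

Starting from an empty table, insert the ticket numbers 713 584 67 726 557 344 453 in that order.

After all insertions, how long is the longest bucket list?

Insert 713: h=1, bucket 1 empty → new chain.
Insert 584: h=3, bucket 3 empty → new chain.
Insert 67: h=9, bucket 9 empty → new chain.
Insert 726: h=1, bucket 1 nonempty → append to chain.
Insert 557: h=1, bucket 1 nonempty → append to chain.
Insert 344: h=4, bucket 4 empty → new chain.
Insert 453: h=1, bucket 1 nonempty → append to chain.
Final buckets:
0: _
1: 713 -> 726 -> 557 -> 453
2: _
3: 584
4: 344
5: _
6: _
7: _
8: _
9: 67
10: _
11: _
12: _

4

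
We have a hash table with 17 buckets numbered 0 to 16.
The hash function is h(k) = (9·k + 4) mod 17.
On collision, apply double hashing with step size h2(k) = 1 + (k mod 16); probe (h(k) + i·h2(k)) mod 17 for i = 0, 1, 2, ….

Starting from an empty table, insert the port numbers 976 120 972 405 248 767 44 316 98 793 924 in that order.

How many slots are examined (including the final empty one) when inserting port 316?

5

976 hashes to 16; slot 16 is free → place at 16.
120 hashes to 13; slot 13 is free → place at 13.
972 hashes to 14; slot 14 is free → place at 14.
405 hashes to 11; slot 11 is free → place at 11.
248 hashes to 9; slot 9 is free → place at 9.
767 hashes to 5; slot 5 is free → place at 5.
44 hashes to 9, h2=13; 9,5 taken → place at 1.
316 hashes to 9, h2=13; 9,5,1,14 taken → place at 10.
98 hashes to 2; slot 2 is free → place at 2.
793 hashes to 1, h2=10; 1,11 taken → place at 4.
924 hashes to 7; slot 7 is free → place at 7.
Table: [_, 44, 98, _, 793, 767, _, 924, _, 248, 316, 405, _, 120, 972, _, 976]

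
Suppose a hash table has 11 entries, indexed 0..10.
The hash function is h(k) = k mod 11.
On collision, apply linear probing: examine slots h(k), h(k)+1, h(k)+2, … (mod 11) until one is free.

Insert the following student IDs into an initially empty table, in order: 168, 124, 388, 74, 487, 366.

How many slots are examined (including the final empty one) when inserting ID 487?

168: h=3 => slot 3
124: h=3, probe 3,4 => slot 4
388: h=3, probe 3,4,5 => slot 5
74: h=8 => slot 8
487: h=3, probe 3,4,5,6 => slot 6
366: h=3, probe 3,4,5,6,7 => slot 7
Table: [-, -, -, 168, 124, 388, 487, 366, 74, -, -]

4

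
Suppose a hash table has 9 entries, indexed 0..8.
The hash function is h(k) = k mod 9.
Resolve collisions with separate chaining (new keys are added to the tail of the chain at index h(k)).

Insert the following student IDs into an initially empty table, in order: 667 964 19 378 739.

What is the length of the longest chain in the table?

Insert 667: h=1, bucket 1 empty → new chain.
Insert 964: h=1, bucket 1 nonempty → append to chain.
Insert 19: h=1, bucket 1 nonempty → append to chain.
Insert 378: h=0, bucket 0 empty → new chain.
Insert 739: h=1, bucket 1 nonempty → append to chain.
Final buckets:
0: 378
1: 667 -> 964 -> 19 -> 739
2: —
3: —
4: —
5: —
6: —
7: —
8: —

4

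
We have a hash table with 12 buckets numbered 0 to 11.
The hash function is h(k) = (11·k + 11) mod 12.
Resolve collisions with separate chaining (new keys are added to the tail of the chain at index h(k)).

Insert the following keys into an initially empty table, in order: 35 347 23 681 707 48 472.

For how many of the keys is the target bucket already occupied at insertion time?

3

35 -> bucket 0
347 -> bucket 0 (collision)
23 -> bucket 0 (collision)
681 -> bucket 2
707 -> bucket 0 (collision)
48 -> bucket 11
472 -> bucket 7
Final buckets:
0: 35 -> 347 -> 23 -> 707
1: _
2: 681
3: _
4: _
5: _
6: _
7: 472
8: _
9: _
10: _
11: 48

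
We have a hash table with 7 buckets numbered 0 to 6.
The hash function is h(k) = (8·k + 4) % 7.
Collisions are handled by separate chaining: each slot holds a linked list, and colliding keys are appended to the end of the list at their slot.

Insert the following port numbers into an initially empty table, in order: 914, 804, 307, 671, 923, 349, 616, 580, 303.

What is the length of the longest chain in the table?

6

914 → bucket 1
804 → bucket 3
307 → bucket 3 (collision)
671 → bucket 3 (collision)
923 → bucket 3 (collision)
349 → bucket 3 (collision)
616 → bucket 4
580 → bucket 3 (collision)
303 → bucket 6
Final buckets:
0: —
1: 914
2: —
3: 804 -> 307 -> 671 -> 923 -> 349 -> 580
4: 616
5: —
6: 303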